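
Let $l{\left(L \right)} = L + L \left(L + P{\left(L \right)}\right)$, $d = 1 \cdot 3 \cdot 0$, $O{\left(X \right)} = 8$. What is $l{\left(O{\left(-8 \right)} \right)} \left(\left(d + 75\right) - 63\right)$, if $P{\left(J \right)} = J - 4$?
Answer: $1248$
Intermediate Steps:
$P{\left(J \right)} = -4 + J$ ($P{\left(J \right)} = J - 4 = -4 + J$)
$d = 0$ ($d = 3 \cdot 0 = 0$)
$l{\left(L \right)} = L + L \left(-4 + 2 L\right)$ ($l{\left(L \right)} = L + L \left(L + \left(-4 + L\right)\right) = L + L \left(-4 + 2 L\right)$)
$l{\left(O{\left(-8 \right)} \right)} \left(\left(d + 75\right) - 63\right) = 8 \left(-3 + 2 \cdot 8\right) \left(\left(0 + 75\right) - 63\right) = 8 \left(-3 + 16\right) \left(75 - 63\right) = 8 \cdot 13 \cdot 12 = 104 \cdot 12 = 1248$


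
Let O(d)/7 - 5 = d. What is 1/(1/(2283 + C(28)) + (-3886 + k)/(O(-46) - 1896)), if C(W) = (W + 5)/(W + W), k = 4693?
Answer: -279164223/103077719 ≈ -2.7083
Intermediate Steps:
O(d) = 35 + 7*d
C(W) = (5 + W)/(2*W) (C(W) = (5 + W)/((2*W)) = (5 + W)*(1/(2*W)) = (5 + W)/(2*W))
1/(1/(2283 + C(28)) + (-3886 + k)/(O(-46) - 1896)) = 1/(1/(2283 + (½)*(5 + 28)/28) + (-3886 + 4693)/((35 + 7*(-46)) - 1896)) = 1/(1/(2283 + (½)*(1/28)*33) + 807/((35 - 322) - 1896)) = 1/(1/(2283 + 33/56) + 807/(-287 - 1896)) = 1/(1/(127881/56) + 807/(-2183)) = 1/(56/127881 + 807*(-1/2183)) = 1/(56/127881 - 807/2183) = 1/(-103077719/279164223) = -279164223/103077719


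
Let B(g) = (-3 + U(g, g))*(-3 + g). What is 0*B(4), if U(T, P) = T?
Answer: 0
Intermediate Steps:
B(g) = (-3 + g)**2 (B(g) = (-3 + g)*(-3 + g) = (-3 + g)**2)
0*B(4) = 0*(9 + 4**2 - 6*4) = 0*(9 + 16 - 24) = 0*1 = 0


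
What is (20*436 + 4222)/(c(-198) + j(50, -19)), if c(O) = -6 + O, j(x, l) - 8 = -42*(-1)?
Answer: -6471/77 ≈ -84.039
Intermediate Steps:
j(x, l) = 50 (j(x, l) = 8 - 42*(-1) = 8 + 42 = 50)
(20*436 + 4222)/(c(-198) + j(50, -19)) = (20*436 + 4222)/((-6 - 198) + 50) = (8720 + 4222)/(-204 + 50) = 12942/(-154) = 12942*(-1/154) = -6471/77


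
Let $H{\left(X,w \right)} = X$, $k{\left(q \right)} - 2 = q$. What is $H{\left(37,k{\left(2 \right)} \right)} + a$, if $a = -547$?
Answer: $-510$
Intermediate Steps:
$k{\left(q \right)} = 2 + q$
$H{\left(37,k{\left(2 \right)} \right)} + a = 37 - 547 = -510$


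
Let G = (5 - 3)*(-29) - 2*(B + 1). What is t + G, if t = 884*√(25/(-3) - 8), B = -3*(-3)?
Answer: -78 + 6188*I*√3/3 ≈ -78.0 + 3572.6*I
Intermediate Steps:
B = 9
G = -78 (G = (5 - 3)*(-29) - 2*(9 + 1) = 2*(-29) - 2*10 = -58 - 20 = -78)
t = 6188*I*√3/3 (t = 884*√(25*(-⅓) - 8) = 884*√(-25/3 - 8) = 884*√(-49/3) = 884*(7*I*√3/3) = 6188*I*√3/3 ≈ 3572.6*I)
t + G = 6188*I*√3/3 - 78 = -78 + 6188*I*√3/3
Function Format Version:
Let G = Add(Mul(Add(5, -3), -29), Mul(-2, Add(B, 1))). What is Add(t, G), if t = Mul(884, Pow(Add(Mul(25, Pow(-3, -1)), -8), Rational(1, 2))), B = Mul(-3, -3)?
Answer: Add(-78, Mul(Rational(6188, 3), I, Pow(3, Rational(1, 2)))) ≈ Add(-78.000, Mul(3572.6, I))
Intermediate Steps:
B = 9
G = -78 (G = Add(Mul(Add(5, -3), -29), Mul(-2, Add(9, 1))) = Add(Mul(2, -29), Mul(-2, 10)) = Add(-58, -20) = -78)
t = Mul(Rational(6188, 3), I, Pow(3, Rational(1, 2))) (t = Mul(884, Pow(Add(Mul(25, Rational(-1, 3)), -8), Rational(1, 2))) = Mul(884, Pow(Add(Rational(-25, 3), -8), Rational(1, 2))) = Mul(884, Pow(Rational(-49, 3), Rational(1, 2))) = Mul(884, Mul(Rational(7, 3), I, Pow(3, Rational(1, 2)))) = Mul(Rational(6188, 3), I, Pow(3, Rational(1, 2))) ≈ Mul(3572.6, I))
Add(t, G) = Add(Mul(Rational(6188, 3), I, Pow(3, Rational(1, 2))), -78) = Add(-78, Mul(Rational(6188, 3), I, Pow(3, Rational(1, 2))))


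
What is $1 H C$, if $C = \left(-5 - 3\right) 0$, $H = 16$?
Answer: $0$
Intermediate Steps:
$C = 0$ ($C = \left(-8\right) 0 = 0$)
$1 H C = 1 \cdot 16 \cdot 0 = 16 \cdot 0 = 0$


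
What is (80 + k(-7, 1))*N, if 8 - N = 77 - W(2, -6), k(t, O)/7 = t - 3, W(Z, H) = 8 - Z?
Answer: -630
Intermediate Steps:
k(t, O) = -21 + 7*t (k(t, O) = 7*(t - 3) = 7*(-3 + t) = -21 + 7*t)
N = -63 (N = 8 - (77 - (8 - 1*2)) = 8 - (77 - (8 - 2)) = 8 - (77 - 1*6) = 8 - (77 - 6) = 8 - 1*71 = 8 - 71 = -63)
(80 + k(-7, 1))*N = (80 + (-21 + 7*(-7)))*(-63) = (80 + (-21 - 49))*(-63) = (80 - 70)*(-63) = 10*(-63) = -630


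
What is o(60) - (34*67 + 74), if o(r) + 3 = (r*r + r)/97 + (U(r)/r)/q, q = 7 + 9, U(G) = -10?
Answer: -21578497/9312 ≈ -2317.3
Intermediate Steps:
q = 16
o(r) = -3 - 5/(8*r) + r/97 + r²/97 (o(r) = -3 + ((r*r + r)/97 - 10/r/16) = -3 + ((r² + r)*(1/97) - 10/r*(1/16)) = -3 + ((r + r²)*(1/97) - 5/(8*r)) = -3 + ((r/97 + r²/97) - 5/(8*r)) = -3 + (-5/(8*r) + r/97 + r²/97) = -3 - 5/(8*r) + r/97 + r²/97)
o(60) - (34*67 + 74) = (1/776)*(-485 + 8*60*(-291 + 60 + 60²))/60 - (34*67 + 74) = (1/776)*(1/60)*(-485 + 8*60*(-291 + 60 + 3600)) - (2278 + 74) = (1/776)*(1/60)*(-485 + 8*60*3369) - 1*2352 = (1/776)*(1/60)*(-485 + 1617120) - 2352 = (1/776)*(1/60)*1616635 - 2352 = 323327/9312 - 2352 = -21578497/9312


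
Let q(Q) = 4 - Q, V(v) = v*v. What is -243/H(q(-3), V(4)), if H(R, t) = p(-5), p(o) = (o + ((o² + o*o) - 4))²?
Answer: -243/1681 ≈ -0.14456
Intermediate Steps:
V(v) = v²
p(o) = (-4 + o + 2*o²)² (p(o) = (o + ((o² + o²) - 4))² = (o + (2*o² - 4))² = (o + (-4 + 2*o²))² = (-4 + o + 2*o²)²)
H(R, t) = 1681 (H(R, t) = (-4 - 5 + 2*(-5)²)² = (-4 - 5 + 2*25)² = (-4 - 5 + 50)² = 41² = 1681)
-243/H(q(-3), V(4)) = -243/1681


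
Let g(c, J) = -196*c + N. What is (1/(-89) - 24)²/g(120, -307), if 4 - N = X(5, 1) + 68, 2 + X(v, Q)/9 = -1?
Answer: -4566769/186594997 ≈ -0.024474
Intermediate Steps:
X(v, Q) = -27 (X(v, Q) = -18 + 9*(-1) = -18 - 9 = -27)
N = -37 (N = 4 - (-27 + 68) = 4 - 1*41 = 4 - 41 = -37)
g(c, J) = -37 - 196*c (g(c, J) = -196*c - 37 = -37 - 196*c)
(1/(-89) - 24)²/g(120, -307) = (1/(-89) - 24)²/(-37 - 196*120) = (-1/89 - 24)²/(-37 - 23520) = (-2137/89)²/(-23557) = (4566769/7921)*(-1/23557) = -4566769/186594997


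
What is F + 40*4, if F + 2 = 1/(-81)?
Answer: 12797/81 ≈ 157.99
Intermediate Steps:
F = -163/81 (F = -2 + 1/(-81) = -2 - 1/81 = -163/81 ≈ -2.0123)
F + 40*4 = -163/81 + 40*4 = -163/81 + 160 = 12797/81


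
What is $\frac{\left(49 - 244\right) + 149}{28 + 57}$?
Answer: $- \frac{46}{85} \approx -0.54118$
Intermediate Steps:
$\frac{\left(49 - 244\right) + 149}{28 + 57} = \frac{-195 + 149}{85} = \left(-46\right) \frac{1}{85} = - \frac{46}{85}$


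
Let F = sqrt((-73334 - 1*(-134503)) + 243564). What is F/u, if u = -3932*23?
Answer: -sqrt(304733)/90436 ≈ -0.0061041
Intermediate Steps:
u = -90436
F = sqrt(304733) (F = sqrt((-73334 + 134503) + 243564) = sqrt(61169 + 243564) = sqrt(304733) ≈ 552.03)
F/u = sqrt(304733)/(-90436) = sqrt(304733)*(-1/90436) = -sqrt(304733)/90436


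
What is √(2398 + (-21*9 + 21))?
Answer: √2230 ≈ 47.223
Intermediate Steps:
√(2398 + (-21*9 + 21)) = √(2398 + (-189 + 21)) = √(2398 - 168) = √2230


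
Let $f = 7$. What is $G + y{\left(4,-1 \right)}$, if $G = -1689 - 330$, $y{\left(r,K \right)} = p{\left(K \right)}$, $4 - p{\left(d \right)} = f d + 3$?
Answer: $-2011$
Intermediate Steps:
$p{\left(d \right)} = 1 - 7 d$ ($p{\left(d \right)} = 4 - \left(7 d + 3\right) = 4 - \left(3 + 7 d\right) = 1 - 7 d$)
$y{\left(r,K \right)} = 1 - 7 K$
$G = -2019$
$G + y{\left(4,-1 \right)} = -2019 + \left(1 - -7\right) = -2019 + \left(1 + 7\right) = -2019 + 8 = -2011$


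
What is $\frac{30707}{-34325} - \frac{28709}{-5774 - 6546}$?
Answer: $\frac{121425237}{84576800} \approx 1.4357$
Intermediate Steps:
$\frac{30707}{-34325} - \frac{28709}{-5774 - 6546} = 30707 \left(- \frac{1}{34325}\right) - \frac{28709}{-5774 - 6546} = - \frac{30707}{34325} - \frac{28709}{-12320} = - \frac{30707}{34325} - - \frac{28709}{12320} = - \frac{30707}{34325} + \frac{28709}{12320} = \frac{121425237}{84576800}$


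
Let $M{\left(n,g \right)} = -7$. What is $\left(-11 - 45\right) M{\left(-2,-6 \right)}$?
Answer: $392$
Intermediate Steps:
$\left(-11 - 45\right) M{\left(-2,-6 \right)} = \left(-11 - 45\right) \left(-7\right) = \left(-56\right) \left(-7\right) = 392$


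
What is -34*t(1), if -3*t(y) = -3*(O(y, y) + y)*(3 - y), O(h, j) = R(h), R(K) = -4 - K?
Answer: 272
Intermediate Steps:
O(h, j) = -4 - h
t(y) = -12 + 4*y (t(y) = -(-1)*((-4 - y) + y)*(3 - y) = -(-1)*(-4*(3 - y)) = -(-1)*(-12 + 4*y) = -(36 - 12*y)/3 = -12 + 4*y)
-34*t(1) = -34*(-12 + 4*1) = -34*(-12 + 4) = -34*(-8) = 272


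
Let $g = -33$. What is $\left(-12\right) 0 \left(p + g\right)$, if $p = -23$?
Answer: $0$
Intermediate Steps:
$\left(-12\right) 0 \left(p + g\right) = \left(-12\right) 0 \left(-23 - 33\right) = 0 \left(-56\right) = 0$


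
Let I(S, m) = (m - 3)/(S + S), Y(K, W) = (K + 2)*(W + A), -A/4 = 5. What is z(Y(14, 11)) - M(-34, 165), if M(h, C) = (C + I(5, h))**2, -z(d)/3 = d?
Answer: -2558569/100 ≈ -25586.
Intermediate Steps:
A = -20 (A = -4*5 = -20)
Y(K, W) = (-20 + W)*(2 + K) (Y(K, W) = (K + 2)*(W - 20) = (2 + K)*(-20 + W) = (-20 + W)*(2 + K))
z(d) = -3*d
I(S, m) = (-3 + m)/(2*S) (I(S, m) = (-3 + m)/((2*S)) = (-3 + m)*(1/(2*S)) = (-3 + m)/(2*S))
M(h, C) = (-3/10 + C + h/10)**2 (M(h, C) = (C + (1/2)*(-3 + h)/5)**2 = (C + (1/2)*(1/5)*(-3 + h))**2 = (C + (-3/10 + h/10))**2 = (-3/10 + C + h/10)**2)
z(Y(14, 11)) - M(-34, 165) = -3*(-40 - 20*14 + 2*11 + 14*11) - (-3 - 34 + 10*165)**2/100 = -3*(-40 - 280 + 22 + 154) - (-3 - 34 + 1650)**2/100 = -3*(-144) - 1613**2/100 = 432 - 2601769/100 = -2558569/100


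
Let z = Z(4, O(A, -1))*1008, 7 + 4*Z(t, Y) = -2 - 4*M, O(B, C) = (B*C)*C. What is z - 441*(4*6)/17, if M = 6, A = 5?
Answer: -151956/17 ≈ -8938.6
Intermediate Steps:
O(B, C) = B*C**2
Z(t, Y) = -33/4 (Z(t, Y) = -7/4 + (-2 - 4*6)/4 = -7/4 + (-2 - 24)/4 = -7/4 + (1/4)*(-26) = -7/4 - 13/2 = -33/4)
z = -8316 (z = -33/4*1008 = -8316)
z - 441*(4*6)/17 = -8316 - 441*(4*6)/17 = -8316 - 441*24*(1/17) = -8316 - 441*24/17 = -8316 - 1*10584/17 = -8316 - 10584/17 = -151956/17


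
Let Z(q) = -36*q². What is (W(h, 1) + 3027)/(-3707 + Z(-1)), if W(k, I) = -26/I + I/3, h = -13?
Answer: -9004/11229 ≈ -0.80185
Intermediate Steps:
W(k, I) = -26/I + I/3 (W(k, I) = -26/I + I*(⅓) = -26/I + I/3)
(W(h, 1) + 3027)/(-3707 + Z(-1)) = ((-26/1 + (⅓)*1) + 3027)/(-3707 - 36*(-1)²) = ((-26*1 + ⅓) + 3027)/(-3707 - 36*1) = ((-26 + ⅓) + 3027)/(-3707 - 36) = (-77/3 + 3027)/(-3743) = (9004/3)*(-1/3743) = -9004/11229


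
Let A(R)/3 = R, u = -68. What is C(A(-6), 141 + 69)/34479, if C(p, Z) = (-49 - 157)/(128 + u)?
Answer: -103/1034370 ≈ -9.9577e-5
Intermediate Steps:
A(R) = 3*R
C(p, Z) = -103/30 (C(p, Z) = (-49 - 157)/(128 - 68) = -206/60 = -206*1/60 = -103/30)
C(A(-6), 141 + 69)/34479 = -103/30/34479 = -103/30*1/34479 = -103/1034370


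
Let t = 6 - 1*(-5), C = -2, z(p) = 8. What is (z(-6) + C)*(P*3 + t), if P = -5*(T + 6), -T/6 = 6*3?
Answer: 9246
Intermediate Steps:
T = -108 (T = -36*3 = -6*18 = -108)
P = 510 (P = -5*(-108 + 6) = -5*(-102) = 510)
t = 11 (t = 6 + 5 = 11)
(z(-6) + C)*(P*3 + t) = (8 - 2)*(510*3 + 11) = 6*(1530 + 11) = 6*1541 = 9246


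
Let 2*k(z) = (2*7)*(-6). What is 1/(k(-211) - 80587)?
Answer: -1/80629 ≈ -1.2402e-5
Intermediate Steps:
k(z) = -42 (k(z) = ((2*7)*(-6))/2 = (14*(-6))/2 = (½)*(-84) = -42)
1/(k(-211) - 80587) = 1/(-42 - 80587) = 1/(-80629) = -1/80629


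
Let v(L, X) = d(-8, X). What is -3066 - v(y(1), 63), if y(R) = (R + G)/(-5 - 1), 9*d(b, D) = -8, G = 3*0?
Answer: -27586/9 ≈ -3065.1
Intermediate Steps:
G = 0
d(b, D) = -8/9 (d(b, D) = (1/9)*(-8) = -8/9)
y(R) = -R/6 (y(R) = (R + 0)/(-5 - 1) = R/(-6) = R*(-1/6) = -R/6)
v(L, X) = -8/9
-3066 - v(y(1), 63) = -3066 - 1*(-8/9) = -3066 + 8/9 = -27586/9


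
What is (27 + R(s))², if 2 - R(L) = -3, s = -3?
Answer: 1024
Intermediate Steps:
R(L) = 5 (R(L) = 2 - 1*(-3) = 2 + 3 = 5)
(27 + R(s))² = (27 + 5)² = 32² = 1024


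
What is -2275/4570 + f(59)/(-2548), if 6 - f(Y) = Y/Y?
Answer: -581955/1164436 ≈ -0.49977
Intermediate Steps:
f(Y) = 5 (f(Y) = 6 - Y/Y = 6 - 1*1 = 6 - 1 = 5)
-2275/4570 + f(59)/(-2548) = -2275/4570 + 5/(-2548) = -2275*1/4570 + 5*(-1/2548) = -455/914 - 5/2548 = -581955/1164436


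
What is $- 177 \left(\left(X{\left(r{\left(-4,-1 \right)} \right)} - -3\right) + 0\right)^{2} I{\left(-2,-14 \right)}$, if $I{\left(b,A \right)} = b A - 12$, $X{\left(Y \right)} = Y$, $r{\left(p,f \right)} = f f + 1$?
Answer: $-70800$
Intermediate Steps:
$r{\left(p,f \right)} = 1 + f^{2}$ ($r{\left(p,f \right)} = f^{2} + 1 = 1 + f^{2}$)
$I{\left(b,A \right)} = -12 + A b$ ($I{\left(b,A \right)} = A b - 12 = -12 + A b$)
$- 177 \left(\left(X{\left(r{\left(-4,-1 \right)} \right)} - -3\right) + 0\right)^{2} I{\left(-2,-14 \right)} = - 177 \left(\left(\left(1 + \left(-1\right)^{2}\right) - -3\right) + 0\right)^{2} \left(-12 - -28\right) = - 177 \left(\left(\left(1 + 1\right) + 3\right) + 0\right)^{2} \left(-12 + 28\right) = - 177 \left(\left(2 + 3\right) + 0\right)^{2} \cdot 16 = - 177 \left(5 + 0\right)^{2} \cdot 16 = - 177 \cdot 5^{2} \cdot 16 = \left(-177\right) 25 \cdot 16 = \left(-4425\right) 16 = -70800$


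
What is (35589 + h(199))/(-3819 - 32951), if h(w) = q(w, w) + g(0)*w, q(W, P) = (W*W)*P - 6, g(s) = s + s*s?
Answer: -3958091/18385 ≈ -215.29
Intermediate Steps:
g(s) = s + s²
q(W, P) = -6 + P*W² (q(W, P) = W²*P - 6 = P*W² - 6 = -6 + P*W²)
h(w) = -6 + w³ (h(w) = (-6 + w*w²) + (0*(1 + 0))*w = (-6 + w³) + (0*1)*w = (-6 + w³) + 0*w = (-6 + w³) + 0 = -6 + w³)
(35589 + h(199))/(-3819 - 32951) = (35589 + (-6 + 199³))/(-3819 - 32951) = (35589 + (-6 + 7880599))/(-36770) = (35589 + 7880593)*(-1/36770) = 7916182*(-1/36770) = -3958091/18385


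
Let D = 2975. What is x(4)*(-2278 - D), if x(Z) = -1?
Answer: 5253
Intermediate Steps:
x(4)*(-2278 - D) = -(-2278 - 1*2975) = -(-2278 - 2975) = -1*(-5253) = 5253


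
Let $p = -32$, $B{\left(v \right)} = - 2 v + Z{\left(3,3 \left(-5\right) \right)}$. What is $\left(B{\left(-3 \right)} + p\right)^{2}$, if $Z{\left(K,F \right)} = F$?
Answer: $1681$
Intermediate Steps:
$B{\left(v \right)} = -15 - 2 v$ ($B{\left(v \right)} = - 2 v + 3 \left(-5\right) = - 2 v - 15 = -15 - 2 v$)
$\left(B{\left(-3 \right)} + p\right)^{2} = \left(\left(-15 - -6\right) - 32\right)^{2} = \left(\left(-15 + 6\right) - 32\right)^{2} = \left(-9 - 32\right)^{2} = \left(-41\right)^{2} = 1681$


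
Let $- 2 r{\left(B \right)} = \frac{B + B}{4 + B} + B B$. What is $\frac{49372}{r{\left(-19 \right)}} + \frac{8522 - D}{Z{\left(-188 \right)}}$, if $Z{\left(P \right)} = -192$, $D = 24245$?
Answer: $- \frac{66215067}{348992} \approx -189.73$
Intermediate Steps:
$r{\left(B \right)} = - \frac{B^{2}}{2} - \frac{B}{4 + B}$ ($r{\left(B \right)} = - \frac{\frac{B + B}{4 + B} + B B}{2} = - \frac{\frac{2 B}{4 + B} + B^{2}}{2} = - \frac{B^{2} + \frac{2 B}{4 + B}}{2} = - \frac{B^{2}}{2} - \frac{B}{4 + B}$)
$\frac{49372}{r{\left(-19 \right)}} + \frac{8522 - D}{Z{\left(-188 \right)}} = \frac{49372}{\left(-1\right) \left(-19\right) \frac{1}{8 + 2 \left(-19\right)} \left(2 + \left(-19\right)^{2} + 4 \left(-19\right)\right)} + \frac{8522 - 24245}{-192} = \frac{49372}{\left(-1\right) \left(-19\right) \frac{1}{8 - 38} \left(2 + 361 - 76\right)} + \left(8522 - 24245\right) \left(- \frac{1}{192}\right) = \frac{49372}{\left(-1\right) \left(-19\right) \frac{1}{-30} \cdot 287} - - \frac{5241}{64} = \frac{49372}{\left(-1\right) \left(-19\right) \left(- \frac{1}{30}\right) 287} + \frac{5241}{64} = \frac{49372}{- \frac{5453}{30}} + \frac{5241}{64} = 49372 \left(- \frac{30}{5453}\right) + \frac{5241}{64} = - \frac{1481160}{5453} + \frac{5241}{64} = - \frac{66215067}{348992}$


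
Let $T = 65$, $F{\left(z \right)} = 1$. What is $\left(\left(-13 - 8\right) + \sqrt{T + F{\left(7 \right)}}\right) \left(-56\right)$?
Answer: $1176 - 56 \sqrt{66} \approx 721.05$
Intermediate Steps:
$\left(\left(-13 - 8\right) + \sqrt{T + F{\left(7 \right)}}\right) \left(-56\right) = \left(\left(-13 - 8\right) + \sqrt{65 + 1}\right) \left(-56\right) = \left(-21 + \sqrt{66}\right) \left(-56\right) = 1176 - 56 \sqrt{66}$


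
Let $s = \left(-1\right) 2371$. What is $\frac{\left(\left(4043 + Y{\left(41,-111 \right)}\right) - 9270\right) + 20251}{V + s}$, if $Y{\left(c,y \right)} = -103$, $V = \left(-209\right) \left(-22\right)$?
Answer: $\frac{14921}{2227} \approx 6.7$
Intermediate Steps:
$V = 4598$
$s = -2371$
$\frac{\left(\left(4043 + Y{\left(41,-111 \right)}\right) - 9270\right) + 20251}{V + s} = \frac{\left(\left(4043 - 103\right) - 9270\right) + 20251}{4598 - 2371} = \frac{\left(3940 - 9270\right) + 20251}{2227} = \left(-5330 + 20251\right) \frac{1}{2227} = 14921 \cdot \frac{1}{2227} = \frac{14921}{2227}$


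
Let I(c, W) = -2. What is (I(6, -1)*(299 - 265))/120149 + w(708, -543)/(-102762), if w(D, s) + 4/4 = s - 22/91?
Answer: 2657304059/561777194979 ≈ 0.0047302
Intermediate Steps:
w(D, s) = -113/91 + s (w(D, s) = -1 + (s - 22/91) = -1 + (-22/91 + s) = -113/91 + s)
(I(6, -1)*(299 - 265))/120149 + w(708, -543)/(-102762) = -2*(299 - 265)/120149 + (-113/91 - 543)/(-102762) = -2*34*(1/120149) - 49526/91*(-1/102762) = -68*1/120149 + 24763/4675671 = -68/120149 + 24763/4675671 = 2657304059/561777194979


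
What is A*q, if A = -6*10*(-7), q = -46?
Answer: -19320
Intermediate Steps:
A = 420 (A = -60*(-7) = 420)
A*q = 420*(-46) = -19320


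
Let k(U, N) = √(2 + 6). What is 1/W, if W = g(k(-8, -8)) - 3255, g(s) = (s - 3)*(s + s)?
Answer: -3239/10490833 + 12*√2/10490833 ≈ -0.00030713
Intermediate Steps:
k(U, N) = 2*√2 (k(U, N) = √8 = 2*√2)
g(s) = 2*s*(-3 + s) (g(s) = (-3 + s)*(2*s) = 2*s*(-3 + s))
W = -3255 + 4*√2*(-3 + 2*√2) (W = 2*(2*√2)*(-3 + 2*√2) - 3255 = 4*√2*(-3 + 2*√2) - 3255 = -3255 + 4*√2*(-3 + 2*√2) ≈ -3256.0)
1/W = 1/(-3239 - 12*√2)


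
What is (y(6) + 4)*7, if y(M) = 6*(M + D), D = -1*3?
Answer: 154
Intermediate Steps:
D = -3
y(M) = -18 + 6*M (y(M) = 6*(M - 3) = 6*(-3 + M) = -18 + 6*M)
(y(6) + 4)*7 = ((-18 + 6*6) + 4)*7 = ((-18 + 36) + 4)*7 = (18 + 4)*7 = 22*7 = 154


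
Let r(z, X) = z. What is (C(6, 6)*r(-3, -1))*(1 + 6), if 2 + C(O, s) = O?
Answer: -84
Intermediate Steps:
C(O, s) = -2 + O
(C(6, 6)*r(-3, -1))*(1 + 6) = ((-2 + 6)*(-3))*(1 + 6) = (4*(-3))*7 = -12*7 = -84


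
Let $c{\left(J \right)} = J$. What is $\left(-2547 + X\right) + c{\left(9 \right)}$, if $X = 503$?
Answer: $-2035$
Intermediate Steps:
$\left(-2547 + X\right) + c{\left(9 \right)} = \left(-2547 + 503\right) + 9 = -2044 + 9 = -2035$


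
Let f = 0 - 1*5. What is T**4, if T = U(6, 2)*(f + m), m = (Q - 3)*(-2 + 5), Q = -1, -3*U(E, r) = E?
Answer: 1336336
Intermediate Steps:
U(E, r) = -E/3
f = -5 (f = 0 - 5 = -5)
m = -12 (m = (-1 - 3)*(-2 + 5) = -4*3 = -12)
T = 34 (T = (-1/3*6)*(-5 - 12) = -2*(-17) = 34)
T**4 = 34**4 = 1336336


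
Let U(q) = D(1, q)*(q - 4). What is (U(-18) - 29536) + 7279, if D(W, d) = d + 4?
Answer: -21949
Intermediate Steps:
D(W, d) = 4 + d
U(q) = (-4 + q)*(4 + q) (U(q) = (4 + q)*(q - 4) = (4 + q)*(-4 + q) = (-4 + q)*(4 + q))
(U(-18) - 29536) + 7279 = ((-16 + (-18)²) - 29536) + 7279 = ((-16 + 324) - 29536) + 7279 = (308 - 29536) + 7279 = -29228 + 7279 = -21949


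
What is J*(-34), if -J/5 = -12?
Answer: -2040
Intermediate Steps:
J = 60 (J = -5*(-12) = 60)
J*(-34) = 60*(-34) = -2040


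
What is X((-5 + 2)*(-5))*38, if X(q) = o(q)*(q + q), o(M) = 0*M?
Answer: 0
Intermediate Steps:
o(M) = 0
X(q) = 0 (X(q) = 0*(q + q) = 0*(2*q) = 0)
X((-5 + 2)*(-5))*38 = 0*38 = 0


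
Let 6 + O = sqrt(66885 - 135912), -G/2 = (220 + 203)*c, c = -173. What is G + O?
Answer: 146352 + I*sqrt(69027) ≈ 1.4635e+5 + 262.73*I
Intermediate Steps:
G = 146358 (G = -2*(220 + 203)*(-173) = -846*(-173) = -2*(-73179) = 146358)
O = -6 + I*sqrt(69027) (O = -6 + sqrt(66885 - 135912) = -6 + sqrt(-69027) = -6 + I*sqrt(69027) ≈ -6.0 + 262.73*I)
G + O = 146358 + (-6 + I*sqrt(69027)) = 146352 + I*sqrt(69027)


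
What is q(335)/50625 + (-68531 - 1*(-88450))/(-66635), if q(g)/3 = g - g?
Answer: -19919/66635 ≈ -0.29893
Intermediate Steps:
q(g) = 0 (q(g) = 3*(g - g) = 3*0 = 0)
q(335)/50625 + (-68531 - 1*(-88450))/(-66635) = 0/50625 + (-68531 - 1*(-88450))/(-66635) = 0*(1/50625) + (-68531 + 88450)*(-1/66635) = 0 + 19919*(-1/66635) = 0 - 19919/66635 = -19919/66635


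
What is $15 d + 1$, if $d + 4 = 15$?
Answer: $166$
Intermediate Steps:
$d = 11$ ($d = -4 + 15 = 11$)
$15 d + 1 = 15 \cdot 11 + 1 = 165 + 1 = 166$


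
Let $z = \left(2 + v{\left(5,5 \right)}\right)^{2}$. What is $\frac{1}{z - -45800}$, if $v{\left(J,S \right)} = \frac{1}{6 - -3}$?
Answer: $\frac{81}{3710161} \approx 2.1832 \cdot 10^{-5}$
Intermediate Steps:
$v{\left(J,S \right)} = \frac{1}{9}$ ($v{\left(J,S \right)} = \frac{1}{6 + 3} = \frac{1}{9}$)
$z = \frac{361}{81}$ ($z = \left(2 + \frac{1}{9}\right)^{2} = \left(\frac{19}{9}\right)^{2} = \frac{361}{81} \approx 4.4568$)
$\frac{1}{z - -45800} = \frac{1}{\frac{361}{81} - -45800} = \frac{1}{\frac{361}{81} + 45800} = \frac{1}{\frac{3710161}{81}} = \frac{81}{3710161}$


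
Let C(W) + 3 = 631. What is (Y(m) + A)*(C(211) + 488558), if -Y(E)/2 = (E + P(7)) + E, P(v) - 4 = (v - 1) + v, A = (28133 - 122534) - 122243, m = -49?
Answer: -105899963652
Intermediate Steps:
C(W) = 628 (C(W) = -3 + 631 = 628)
A = -216644 (A = -94401 - 122243 = -216644)
P(v) = 3 + 2*v (P(v) = 4 + ((v - 1) + v) = 4 + ((-1 + v) + v) = 4 + (-1 + 2*v) = 3 + 2*v)
Y(E) = -34 - 4*E (Y(E) = -2*((E + (3 + 2*7)) + E) = -2*((E + (3 + 14)) + E) = -2*((E + 17) + E) = -2*((17 + E) + E) = -2*(17 + 2*E) = -34 - 4*E)
(Y(m) + A)*(C(211) + 488558) = ((-34 - 4*(-49)) - 216644)*(628 + 488558) = ((-34 + 196) - 216644)*489186 = (162 - 216644)*489186 = -216482*489186 = -105899963652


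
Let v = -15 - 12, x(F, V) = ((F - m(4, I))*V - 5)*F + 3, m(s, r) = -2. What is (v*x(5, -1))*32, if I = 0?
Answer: 49248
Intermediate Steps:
x(F, V) = 3 + F*(-5 + V*(2 + F)) (x(F, V) = ((F - 1*(-2))*V - 5)*F + 3 = ((F + 2)*V - 5)*F + 3 = ((2 + F)*V - 5)*F + 3 = (V*(2 + F) - 5)*F + 3 = (-5 + V*(2 + F))*F + 3 = F*(-5 + V*(2 + F)) + 3 = 3 + F*(-5 + V*(2 + F)))
v = -27
(v*x(5, -1))*32 = -27*(3 - 5*5 - 1*5² + 2*5*(-1))*32 = -27*(3 - 25 - 1*25 - 10)*32 = -27*(3 - 25 - 25 - 10)*32 = -27*(-57)*32 = 1539*32 = 49248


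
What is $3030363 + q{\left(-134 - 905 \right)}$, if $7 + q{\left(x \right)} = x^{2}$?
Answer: $4109877$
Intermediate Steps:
$q{\left(x \right)} = -7 + x^{2}$
$3030363 + q{\left(-134 - 905 \right)} = 3030363 - \left(7 - \left(-134 - 905\right)^{2}\right) = 3030363 - \left(7 - \left(-1039\right)^{2}\right) = 3030363 + \left(-7 + 1079521\right) = 3030363 + 1079514 = 4109877$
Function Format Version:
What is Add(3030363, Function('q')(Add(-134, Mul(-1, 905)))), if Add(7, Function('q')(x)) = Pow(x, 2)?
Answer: 4109877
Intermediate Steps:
Function('q')(x) = Add(-7, Pow(x, 2))
Add(3030363, Function('q')(Add(-134, Mul(-1, 905)))) = Add(3030363, Add(-7, Pow(Add(-134, Mul(-1, 905)), 2))) = Add(3030363, Add(-7, Pow(Add(-134, -905), 2))) = Add(3030363, Add(-7, Pow(-1039, 2))) = Add(3030363, Add(-7, 1079521)) = Add(3030363, 1079514) = 4109877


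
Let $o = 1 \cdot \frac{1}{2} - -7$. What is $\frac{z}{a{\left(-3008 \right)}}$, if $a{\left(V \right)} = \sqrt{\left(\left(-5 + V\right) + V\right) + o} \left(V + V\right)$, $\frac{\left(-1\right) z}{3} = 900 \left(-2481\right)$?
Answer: $\frac{558225 i \sqrt{24054}}{6029536} \approx 14.359 i$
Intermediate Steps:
$o = \frac{15}{2}$ ($o = 1 \cdot \frac{1}{2} + 7 = \frac{1}{2} + 7 = \frac{15}{2} \approx 7.5$)
$z = 6698700$ ($z = - 3 \cdot 900 \left(-2481\right) = \left(-3\right) \left(-2232900\right) = 6698700$)
$a{\left(V \right)} = 2 V \sqrt{\frac{5}{2} + 2 V}$ ($a{\left(V \right)} = \sqrt{\left(\left(-5 + V\right) + V\right) + \frac{15}{2}} \left(V + V\right) = \sqrt{\left(-5 + 2 V\right) + \frac{15}{2}} \cdot 2 V = \sqrt{\frac{5}{2} + 2 V} 2 V = 2 V \sqrt{\frac{5}{2} + 2 V}$)
$\frac{z}{a{\left(-3008 \right)}} = \frac{6698700}{\left(-3008\right) \sqrt{10 + 8 \left(-3008\right)}} = \frac{6698700}{\left(-3008\right) \sqrt{10 - 24064}} = \frac{6698700}{\left(-3008\right) \sqrt{-24054}} = \frac{6698700}{\left(-3008\right) i \sqrt{24054}} = 6698700 \frac{i \sqrt{24054}}{72354432} = \frac{558225 i \sqrt{24054}}{6029536}$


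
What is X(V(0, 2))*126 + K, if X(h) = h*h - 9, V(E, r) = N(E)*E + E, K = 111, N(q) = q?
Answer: -1023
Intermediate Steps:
V(E, r) = E + E**2 (V(E, r) = E*E + E = E**2 + E = E + E**2)
X(h) = -9 + h**2 (X(h) = h**2 - 9 = -9 + h**2)
X(V(0, 2))*126 + K = (-9 + (0*(1 + 0))**2)*126 + 111 = (-9 + (0*1)**2)*126 + 111 = (-9 + 0**2)*126 + 111 = (-9 + 0)*126 + 111 = -9*126 + 111 = -1134 + 111 = -1023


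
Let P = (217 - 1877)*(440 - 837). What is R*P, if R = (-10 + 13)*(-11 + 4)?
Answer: -13839420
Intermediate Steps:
P = 659020 (P = -1660*(-397) = 659020)
R = -21 (R = 3*(-7) = -21)
R*P = -21*659020 = -13839420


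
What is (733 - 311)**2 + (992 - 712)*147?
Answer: 219244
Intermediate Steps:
(733 - 311)**2 + (992 - 712)*147 = 422**2 + 280*147 = 178084 + 41160 = 219244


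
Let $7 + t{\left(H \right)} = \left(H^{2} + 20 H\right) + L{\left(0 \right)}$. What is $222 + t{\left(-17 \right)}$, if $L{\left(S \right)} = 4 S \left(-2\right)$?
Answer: $164$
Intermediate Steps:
$L{\left(S \right)} = - 8 S$
$t{\left(H \right)} = -7 + H^{2} + 20 H$ ($t{\left(H \right)} = -7 + \left(\left(H^{2} + 20 H\right) - 0\right) = -7 + \left(\left(H^{2} + 20 H\right) + 0\right) = -7 + \left(H^{2} + 20 H\right) = -7 + H^{2} + 20 H$)
$222 + t{\left(-17 \right)} = 222 + \left(-7 + \left(-17\right)^{2} + 20 \left(-17\right)\right) = 222 - 58 = 164$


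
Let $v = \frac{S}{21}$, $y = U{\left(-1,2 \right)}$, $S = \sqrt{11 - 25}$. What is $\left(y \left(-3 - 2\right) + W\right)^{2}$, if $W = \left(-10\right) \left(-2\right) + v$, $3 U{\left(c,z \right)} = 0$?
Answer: $\frac{\left(420 + i \sqrt{14}\right)^{2}}{441} \approx 399.97 + 7.127 i$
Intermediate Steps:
$U{\left(c,z \right)} = 0$ ($U{\left(c,z \right)} = \frac{1}{3} \cdot 0 = 0$)
$S = i \sqrt{14}$ ($S = \sqrt{-14} = i \sqrt{14} \approx 3.7417 i$)
$y = 0$
$v = \frac{i \sqrt{14}}{21} \approx 0.17817 i$
$W = 20 + \frac{i \sqrt{14}}{21}$ ($W = \left(-10\right) \left(-2\right) + \frac{i \sqrt{14}}{21} = 20 + \frac{i \sqrt{14}}{21} \approx 20.0 + 0.17817 i$)
$\left(y \left(-3 - 2\right) + W\right)^{2} = \left(0 \left(-3 - 2\right) + \left(20 + \frac{i \sqrt{14}}{21}\right)\right)^{2} = \left(0 \left(-5\right) + \left(20 + \frac{i \sqrt{14}}{21}\right)\right)^{2} = \left(0 + \left(20 + \frac{i \sqrt{14}}{21}\right)\right)^{2} = \left(20 + \frac{i \sqrt{14}}{21}\right)^{2}$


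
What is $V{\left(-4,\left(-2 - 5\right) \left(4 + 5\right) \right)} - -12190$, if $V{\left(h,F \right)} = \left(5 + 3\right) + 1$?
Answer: $12199$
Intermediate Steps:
$V{\left(h,F \right)} = 9$ ($V{\left(h,F \right)} = 8 + 1 = 9$)
$V{\left(-4,\left(-2 - 5\right) \left(4 + 5\right) \right)} - -12190 = 9 - -12190 = 9 + 12190 = 12199$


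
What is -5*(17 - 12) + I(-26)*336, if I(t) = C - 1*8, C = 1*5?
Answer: -1033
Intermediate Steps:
C = 5
I(t) = -3 (I(t) = 5 - 1*8 = 5 - 8 = -3)
-5*(17 - 12) + I(-26)*336 = -5*(17 - 12) - 3*336 = -5*5 - 1008 = -25 - 1008 = -1033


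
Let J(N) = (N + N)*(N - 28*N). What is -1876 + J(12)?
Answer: -9652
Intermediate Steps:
J(N) = -54*N**2 (J(N) = (2*N)*(-27*N) = -54*N**2)
-1876 + J(12) = -1876 - 54*12**2 = -1876 - 54*144 = -1876 - 7776 = -9652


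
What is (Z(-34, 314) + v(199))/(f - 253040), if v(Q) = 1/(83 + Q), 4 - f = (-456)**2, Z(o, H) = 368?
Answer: -103777/129994104 ≈ -0.00079832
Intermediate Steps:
f = -207932 (f = 4 - 1*(-456)**2 = 4 - 1*207936 = 4 - 207936 = -207932)
(Z(-34, 314) + v(199))/(f - 253040) = (368 + 1/(83 + 199))/(-207932 - 253040) = (368 + 1/282)/(-460972) = (368 + 1/282)*(-1/460972) = (103777/282)*(-1/460972) = -103777/129994104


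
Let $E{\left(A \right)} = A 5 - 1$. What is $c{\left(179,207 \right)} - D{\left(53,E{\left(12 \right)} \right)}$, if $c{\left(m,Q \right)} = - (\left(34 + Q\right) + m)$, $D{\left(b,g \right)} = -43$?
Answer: $-377$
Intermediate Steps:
$E{\left(A \right)} = -1 + 5 A$ ($E{\left(A \right)} = 5 A - 1 = -1 + 5 A$)
$c{\left(m,Q \right)} = -34 - Q - m$ ($c{\left(m,Q \right)} = - (34 + Q + m) = -34 - Q - m$)
$c{\left(179,207 \right)} - D{\left(53,E{\left(12 \right)} \right)} = \left(-34 - 207 - 179\right) - -43 = \left(-34 - 207 - 179\right) + 43 = -420 + 43 = -377$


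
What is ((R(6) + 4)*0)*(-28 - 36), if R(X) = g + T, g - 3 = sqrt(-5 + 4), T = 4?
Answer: 0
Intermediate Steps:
g = 3 + I (g = 3 + sqrt(-5 + 4) = 3 + sqrt(-1) = 3 + I ≈ 3.0 + 1.0*I)
R(X) = 7 + I (R(X) = (3 + I) + 4 = 7 + I)
((R(6) + 4)*0)*(-28 - 36) = (((7 + I) + 4)*0)*(-28 - 36) = ((11 + I)*0)*(-64) = 0*(-64) = 0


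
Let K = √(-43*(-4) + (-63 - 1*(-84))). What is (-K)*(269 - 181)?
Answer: -88*√193 ≈ -1222.5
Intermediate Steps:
K = √193 (K = √(172 + (-63 + 84)) = √(172 + 21) = √193 ≈ 13.892)
(-K)*(269 - 181) = (-√193)*(269 - 181) = -√193*88 = -88*√193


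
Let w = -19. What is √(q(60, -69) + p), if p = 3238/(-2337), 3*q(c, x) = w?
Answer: I*√4684127/779 ≈ 2.7783*I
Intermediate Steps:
q(c, x) = -19/3 (q(c, x) = (⅓)*(-19) = -19/3)
p = -3238/2337 (p = 3238*(-1/2337) = -3238/2337 ≈ -1.3855)
√(q(60, -69) + p) = √(-19/3 - 3238/2337) = √(-6013/779) = I*√4684127/779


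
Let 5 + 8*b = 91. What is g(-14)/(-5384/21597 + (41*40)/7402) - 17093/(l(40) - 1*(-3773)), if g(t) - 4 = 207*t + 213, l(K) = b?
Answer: 3243183024903127/33548906940 ≈ 96670.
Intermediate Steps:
b = 43/4 (b = -5/8 + (1/8)*91 = -5/8 + 91/8 = 43/4 ≈ 10.750)
l(K) = 43/4
g(t) = 217 + 207*t (g(t) = 4 + (207*t + 213) = 4 + (213 + 207*t) = 217 + 207*t)
g(-14)/(-5384/21597 + (41*40)/7402) - 17093/(l(40) - 1*(-3773)) = (217 + 207*(-14))/(-5384/21597 + (41*40)/7402) - 17093/(43/4 - 1*(-3773)) = (217 - 2898)/(-5384*1/21597 + 1640*(1/7402)) - 17093/(43/4 + 3773) = -2681/(-5384/21597 + 820/3701) - 17093/15135/4 = -2681/(-2216644/79930497) - 17093*4/15135 = -2681*(-79930497/2216644) - 68372/15135 = 214293662457/2216644 - 68372/15135 = 3243183024903127/33548906940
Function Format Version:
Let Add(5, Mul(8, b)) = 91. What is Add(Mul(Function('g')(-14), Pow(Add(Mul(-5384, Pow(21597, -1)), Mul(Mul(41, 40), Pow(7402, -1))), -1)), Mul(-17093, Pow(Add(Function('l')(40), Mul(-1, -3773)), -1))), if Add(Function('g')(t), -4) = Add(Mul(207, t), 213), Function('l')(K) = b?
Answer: Rational(3243183024903127, 33548906940) ≈ 96670.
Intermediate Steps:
b = Rational(43, 4) (b = Add(Rational(-5, 8), Mul(Rational(1, 8), 91)) = Add(Rational(-5, 8), Rational(91, 8)) = Rational(43, 4) ≈ 10.750)
Function('l')(K) = Rational(43, 4)
Function('g')(t) = Add(217, Mul(207, t)) (Function('g')(t) = Add(4, Add(Mul(207, t), 213)) = Add(4, Add(213, Mul(207, t))) = Add(217, Mul(207, t)))
Add(Mul(Function('g')(-14), Pow(Add(Mul(-5384, Pow(21597, -1)), Mul(Mul(41, 40), Pow(7402, -1))), -1)), Mul(-17093, Pow(Add(Function('l')(40), Mul(-1, -3773)), -1))) = Add(Mul(Add(217, Mul(207, -14)), Pow(Add(Mul(-5384, Pow(21597, -1)), Mul(Mul(41, 40), Pow(7402, -1))), -1)), Mul(-17093, Pow(Add(Rational(43, 4), Mul(-1, -3773)), -1))) = Add(Mul(Add(217, -2898), Pow(Add(Mul(-5384, Rational(1, 21597)), Mul(1640, Rational(1, 7402))), -1)), Mul(-17093, Pow(Add(Rational(43, 4), 3773), -1))) = Add(Mul(-2681, Pow(Add(Rational(-5384, 21597), Rational(820, 3701)), -1)), Mul(-17093, Pow(Rational(15135, 4), -1))) = Add(Mul(-2681, Pow(Rational(-2216644, 79930497), -1)), Mul(-17093, Rational(4, 15135))) = Add(Mul(-2681, Rational(-79930497, 2216644)), Rational(-68372, 15135)) = Add(Rational(214293662457, 2216644), Rational(-68372, 15135)) = Rational(3243183024903127, 33548906940)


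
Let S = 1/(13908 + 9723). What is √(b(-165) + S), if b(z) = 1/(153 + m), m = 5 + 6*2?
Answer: √95615043270/4017270 ≈ 0.076972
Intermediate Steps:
m = 17 (m = 5 + 12 = 17)
b(z) = 1/170 (b(z) = 1/(153 + 17) = 1/170)
S = 1/23631 ≈ 4.2317e-5
√(b(-165) + S) = √(1/170 + 1/23631) = √(23801/4017270) = √95615043270/4017270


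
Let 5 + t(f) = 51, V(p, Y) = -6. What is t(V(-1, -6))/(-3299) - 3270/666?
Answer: -1803061/366189 ≈ -4.9239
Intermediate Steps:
t(f) = 46 (t(f) = -5 + 51 = 46)
t(V(-1, -6))/(-3299) - 3270/666 = 46/(-3299) - 3270/666 = 46*(-1/3299) - 3270*1/666 = -46/3299 - 545/111 = -1803061/366189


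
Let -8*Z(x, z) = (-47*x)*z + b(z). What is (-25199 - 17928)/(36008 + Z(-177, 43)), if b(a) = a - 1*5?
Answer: 345016/69691 ≈ 4.9507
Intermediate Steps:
b(a) = -5 + a (b(a) = a - 5 = -5 + a)
Z(x, z) = 5/8 - z/8 + 47*x*z/8 (Z(x, z) = -((-47*x)*z + (-5 + z))/8 = -(-47*x*z + (-5 + z))/8 = -(-5 + z - 47*x*z)/8 = 5/8 - z/8 + 47*x*z/8)
(-25199 - 17928)/(36008 + Z(-177, 43)) = (-25199 - 17928)/(36008 + (5/8 - 1/8*43 + (47/8)*(-177)*43)) = -43127/(36008 + (5/8 - 43/8 - 357717/8)) = -43127/(36008 - 357755/8) = -43127/(-69691/8) = -43127*(-8/69691) = 345016/69691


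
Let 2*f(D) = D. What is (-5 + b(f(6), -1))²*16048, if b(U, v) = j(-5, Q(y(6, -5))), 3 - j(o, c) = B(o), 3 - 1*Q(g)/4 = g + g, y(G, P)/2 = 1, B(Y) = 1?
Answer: 144432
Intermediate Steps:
y(G, P) = 2 (y(G, P) = 2*1 = 2)
Q(g) = 12 - 8*g (Q(g) = 12 - 4*(g + g) = 12 - 8*g)
j(o, c) = 2 (j(o, c) = 3 - 1*1 = 3 - 1 = 2)
f(D) = D/2
b(U, v) = 2
(-5 + b(f(6), -1))²*16048 = (-5 + 2)²*16048 = (-3)²*16048 = 9*16048 = 144432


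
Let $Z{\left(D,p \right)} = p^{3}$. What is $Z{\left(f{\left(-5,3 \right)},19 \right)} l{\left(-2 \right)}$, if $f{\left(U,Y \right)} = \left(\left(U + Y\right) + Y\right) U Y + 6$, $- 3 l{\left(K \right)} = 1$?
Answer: $- \frac{6859}{3} \approx -2286.3$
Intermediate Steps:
$l{\left(K \right)} = - \frac{1}{3}$ ($l{\left(K \right)} = \left(- \frac{1}{3}\right) 1 = - \frac{1}{3}$)
$f{\left(U,Y \right)} = 6 + U Y \left(U + 2 Y\right)$ ($f{\left(U,Y \right)} = \left(U + 2 Y\right) U Y + 6 = U \left(U + 2 Y\right) Y + 6 = U Y \left(U + 2 Y\right) + 6 = 6 + U Y \left(U + 2 Y\right)$)
$Z{\left(f{\left(-5,3 \right)},19 \right)} l{\left(-2 \right)} = 19^{3} \left(- \frac{1}{3}\right) = 6859 \left(- \frac{1}{3}\right) = - \frac{6859}{3}$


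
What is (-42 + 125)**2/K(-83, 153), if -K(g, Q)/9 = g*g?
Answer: -1/9 ≈ -0.11111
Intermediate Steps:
K(g, Q) = -9*g**2 (K(g, Q) = -9*g*g = -9*g**2)
(-42 + 125)**2/K(-83, 153) = (-42 + 125)**2/((-9*(-83)**2)) = 83**2/((-9*6889)) = 6889/(-62001) = 6889*(-1/62001) = -1/9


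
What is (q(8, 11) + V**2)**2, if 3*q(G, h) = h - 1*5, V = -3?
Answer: 121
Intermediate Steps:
q(G, h) = -5/3 + h/3 (q(G, h) = (h - 1*5)/3 = (h - 5)/3 = (-5 + h)/3 = -5/3 + h/3)
(q(8, 11) + V**2)**2 = ((-5/3 + (1/3)*11) + (-3)**2)**2 = ((-5/3 + 11/3) + 9)**2 = (2 + 9)**2 = 11**2 = 121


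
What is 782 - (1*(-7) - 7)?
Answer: 796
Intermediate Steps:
782 - (1*(-7) - 7) = 782 - (-7 - 7) = 782 - 1*(-14) = 782 + 14 = 796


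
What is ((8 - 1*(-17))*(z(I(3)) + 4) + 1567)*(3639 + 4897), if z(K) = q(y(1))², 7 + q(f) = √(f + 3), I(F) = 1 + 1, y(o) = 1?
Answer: 19564512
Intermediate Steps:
I(F) = 2
q(f) = -7 + √(3 + f) (q(f) = -7 + √(f + 3) = -7 + √(3 + f))
z(K) = 25 (z(K) = (-7 + √(3 + 1))² = (-7 + √4)² = (-7 + 2)² = (-5)² = 25)
((8 - 1*(-17))*(z(I(3)) + 4) + 1567)*(3639 + 4897) = ((8 - 1*(-17))*(25 + 4) + 1567)*(3639 + 4897) = ((8 + 17)*29 + 1567)*8536 = (25*29 + 1567)*8536 = (725 + 1567)*8536 = 2292*8536 = 19564512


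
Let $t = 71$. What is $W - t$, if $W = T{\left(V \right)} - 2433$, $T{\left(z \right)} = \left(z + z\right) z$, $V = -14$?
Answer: $-2112$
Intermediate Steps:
$T{\left(z \right)} = 2 z^{2}$ ($T{\left(z \right)} = 2 z z = 2 z^{2}$)
$W = -2041$ ($W = 2 \left(-14\right)^{2} - 2433 = 2 \cdot 196 - 2433 = 392 - 2433 = -2041$)
$W - t = -2041 - 71 = -2112$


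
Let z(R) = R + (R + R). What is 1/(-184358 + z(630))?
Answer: -1/182468 ≈ -5.4804e-6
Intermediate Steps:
z(R) = 3*R (z(R) = R + 2*R = 3*R)
1/(-184358 + z(630)) = 1/(-184358 + 3*630) = 1/(-184358 + 1890) = 1/(-182468) = -1/182468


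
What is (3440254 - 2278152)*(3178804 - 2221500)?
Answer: 1112484893008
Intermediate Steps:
(3440254 - 2278152)*(3178804 - 2221500) = 1162102*957304 = 1112484893008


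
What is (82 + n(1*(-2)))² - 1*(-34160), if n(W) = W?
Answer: 40560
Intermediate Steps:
(82 + n(1*(-2)))² - 1*(-34160) = (82 + 1*(-2))² - 1*(-34160) = (82 - 2)² + 34160 = 80² + 34160 = 6400 + 34160 = 40560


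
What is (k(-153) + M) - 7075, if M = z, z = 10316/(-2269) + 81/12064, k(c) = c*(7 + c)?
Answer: 417673127373/27373216 ≈ 15258.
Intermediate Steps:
z = -124268435/27373216 (z = 10316*(-1/2269) + 81*(1/12064) = -10316/2269 + 81/12064 = -124268435/27373216 ≈ -4.5398)
M = -124268435/27373216 ≈ -4.5398
(k(-153) + M) - 7075 = (-153*(7 - 153) - 124268435/27373216) - 7075 = (-153*(-146) - 124268435/27373216) - 7075 = (22338 - 124268435/27373216) - 7075 = 611338630573/27373216 - 7075 = 417673127373/27373216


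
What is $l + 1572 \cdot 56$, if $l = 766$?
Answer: $88798$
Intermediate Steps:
$l + 1572 \cdot 56 = 766 + 1572 \cdot 56 = 766 + 88032 = 88798$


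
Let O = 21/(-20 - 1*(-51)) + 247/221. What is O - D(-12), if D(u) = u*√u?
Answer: 946/527 + 24*I*√3 ≈ 1.7951 + 41.569*I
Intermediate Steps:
D(u) = u^(3/2)
O = 946/527 (O = 21/(-20 + 51) + 247*(1/221) = 21/31 + 19/17 = 946/527 ≈ 1.7951)
O - D(-12) = 946/527 - (-12)^(3/2) = 946/527 - (-24)*I*√3 = 946/527 + 24*I*√3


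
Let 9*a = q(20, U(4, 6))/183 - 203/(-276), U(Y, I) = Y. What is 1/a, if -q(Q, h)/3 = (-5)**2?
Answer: 151524/5483 ≈ 27.635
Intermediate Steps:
q(Q, h) = -75 (q(Q, h) = -3*(-5)**2 = -3*25 = -75)
a = 5483/151524 (a = (-75/183 - 203/(-276))/9 = (-75*1/183 - 203*(-1/276))/9 = (-25/61 + 203/276)/9 = (1/9)*(5483/16836) = 5483/151524 ≈ 0.036186)
1/a = 1/(5483/151524) = 151524/5483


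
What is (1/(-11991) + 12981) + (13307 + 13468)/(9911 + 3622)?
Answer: 702267491545/54091401 ≈ 12983.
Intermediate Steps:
(1/(-11991) + 12981) + (13307 + 13468)/(9911 + 3622) = (-1/11991 + 12981) + 26775/13533 = 155655170/11991 + 26775*(1/13533) = 155655170/11991 + 8925/4511 = 702267491545/54091401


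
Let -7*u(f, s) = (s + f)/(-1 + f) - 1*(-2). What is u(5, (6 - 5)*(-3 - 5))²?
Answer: 25/784 ≈ 0.031888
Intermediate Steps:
u(f, s) = -2/7 - (f + s)/(7*(-1 + f)) (u(f, s) = -((s + f)/(-1 + f) - 1*(-2))/7 = -((f + s)/(-1 + f) + 2)/7 = -(2 + (f + s)/(-1 + f))/7 = -2/7 - (f + s)/(7*(-1 + f)))
u(5, (6 - 5)*(-3 - 5))² = ((2 - (6 - 5)*(-3 - 5) - 3*5)/(7*(-1 + 5)))² = ((⅐)*(2 - (-8) - 15)/4)² = ((⅐)*(¼)*(2 - 1*(-8) - 15))² = ((⅐)*(¼)*(2 + 8 - 15))² = ((⅐)*(¼)*(-5))² = (-5/28)² = 25/784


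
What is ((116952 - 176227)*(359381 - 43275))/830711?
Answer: -2676740450/118673 ≈ -22556.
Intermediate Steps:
((116952 - 176227)*(359381 - 43275))/830711 = -59275*316106*(1/830711) = -18737183150*1/830711 = -2676740450/118673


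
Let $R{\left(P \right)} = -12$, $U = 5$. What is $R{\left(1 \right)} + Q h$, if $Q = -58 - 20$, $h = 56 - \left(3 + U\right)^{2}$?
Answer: $612$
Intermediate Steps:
$h = -8$ ($h = 56 - \left(3 + 5\right)^{2} = 56 - 8^{2} = 56 - 64 = -8$)
$Q = -78$
$R{\left(1 \right)} + Q h = -12 - -624 = -12 + 624 = 612$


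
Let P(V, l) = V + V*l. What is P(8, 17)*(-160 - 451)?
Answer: -87984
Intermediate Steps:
P(8, 17)*(-160 - 451) = (8*(1 + 17))*(-160 - 451) = (8*18)*(-611) = 144*(-611) = -87984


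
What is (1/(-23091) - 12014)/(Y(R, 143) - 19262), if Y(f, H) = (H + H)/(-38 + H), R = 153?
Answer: 9709534625/15565058128 ≈ 0.62380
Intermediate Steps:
Y(f, H) = 2*H/(-38 + H) (Y(f, H) = (2*H)/(-38 + H) = 2*H/(-38 + H))
(1/(-23091) - 12014)/(Y(R, 143) - 19262) = (1/(-23091) - 12014)/(2*143/(-38 + 143) - 19262) = (-1/23091 - 12014)/(2*143/105 - 19262) = -277415275/(23091*(2*143*(1/105) - 19262)) = -277415275/(23091*(286/105 - 19262)) = -277415275/(23091*(-2022224/105)) = -277415275/23091*(-105/2022224) = 9709534625/15565058128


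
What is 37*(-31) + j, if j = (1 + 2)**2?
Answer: -1138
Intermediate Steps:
j = 9 (j = 3**2 = 9)
37*(-31) + j = 37*(-31) + 9 = -1147 + 9 = -1138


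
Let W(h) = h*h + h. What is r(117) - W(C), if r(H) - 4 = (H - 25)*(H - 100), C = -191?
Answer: -34722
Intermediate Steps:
r(H) = 4 + (-100 + H)*(-25 + H) (r(H) = 4 + (H - 25)*(H - 100) = 4 + (-25 + H)*(-100 + H) = 4 + (-100 + H)*(-25 + H))
W(h) = h + h**2 (W(h) = h**2 + h = h + h**2)
r(117) - W(C) = (2504 + 117**2 - 125*117) - (-191)*(1 - 191) = (2504 + 13689 - 14625) - (-191)*(-190) = 1568 - 1*36290 = 1568 - 36290 = -34722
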